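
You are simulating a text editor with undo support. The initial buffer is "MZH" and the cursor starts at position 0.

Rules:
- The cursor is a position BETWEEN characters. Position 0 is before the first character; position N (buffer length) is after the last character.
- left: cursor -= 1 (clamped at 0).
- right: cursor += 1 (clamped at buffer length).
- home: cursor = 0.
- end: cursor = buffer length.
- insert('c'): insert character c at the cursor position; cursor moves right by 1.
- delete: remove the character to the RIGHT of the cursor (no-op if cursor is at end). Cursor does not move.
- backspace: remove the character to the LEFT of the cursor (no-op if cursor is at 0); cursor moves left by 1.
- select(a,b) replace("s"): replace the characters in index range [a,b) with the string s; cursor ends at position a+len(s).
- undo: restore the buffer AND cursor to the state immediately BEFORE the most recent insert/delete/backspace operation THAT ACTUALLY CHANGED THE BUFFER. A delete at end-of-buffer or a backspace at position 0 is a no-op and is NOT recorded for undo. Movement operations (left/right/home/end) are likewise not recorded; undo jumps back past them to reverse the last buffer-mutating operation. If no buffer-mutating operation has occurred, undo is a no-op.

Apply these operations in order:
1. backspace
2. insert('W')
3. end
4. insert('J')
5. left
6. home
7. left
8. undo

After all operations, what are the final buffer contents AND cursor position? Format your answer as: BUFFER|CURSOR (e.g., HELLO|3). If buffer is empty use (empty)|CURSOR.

Answer: WMZH|4

Derivation:
After op 1 (backspace): buf='MZH' cursor=0
After op 2 (insert('W')): buf='WMZH' cursor=1
After op 3 (end): buf='WMZH' cursor=4
After op 4 (insert('J')): buf='WMZHJ' cursor=5
After op 5 (left): buf='WMZHJ' cursor=4
After op 6 (home): buf='WMZHJ' cursor=0
After op 7 (left): buf='WMZHJ' cursor=0
After op 8 (undo): buf='WMZH' cursor=4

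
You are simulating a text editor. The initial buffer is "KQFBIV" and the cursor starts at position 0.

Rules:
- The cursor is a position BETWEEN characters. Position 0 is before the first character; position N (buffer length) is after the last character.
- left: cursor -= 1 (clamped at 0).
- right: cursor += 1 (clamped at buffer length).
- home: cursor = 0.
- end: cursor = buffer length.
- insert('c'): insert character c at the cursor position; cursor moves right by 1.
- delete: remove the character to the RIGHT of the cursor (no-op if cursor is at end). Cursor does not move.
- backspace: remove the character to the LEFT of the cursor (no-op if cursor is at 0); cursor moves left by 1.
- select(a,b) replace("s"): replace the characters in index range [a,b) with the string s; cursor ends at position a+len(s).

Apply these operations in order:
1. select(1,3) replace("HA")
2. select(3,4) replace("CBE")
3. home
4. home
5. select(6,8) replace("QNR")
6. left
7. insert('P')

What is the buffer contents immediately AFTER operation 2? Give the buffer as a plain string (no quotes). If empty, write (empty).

Answer: KHACBEIV

Derivation:
After op 1 (select(1,3) replace("HA")): buf='KHABIV' cursor=3
After op 2 (select(3,4) replace("CBE")): buf='KHACBEIV' cursor=6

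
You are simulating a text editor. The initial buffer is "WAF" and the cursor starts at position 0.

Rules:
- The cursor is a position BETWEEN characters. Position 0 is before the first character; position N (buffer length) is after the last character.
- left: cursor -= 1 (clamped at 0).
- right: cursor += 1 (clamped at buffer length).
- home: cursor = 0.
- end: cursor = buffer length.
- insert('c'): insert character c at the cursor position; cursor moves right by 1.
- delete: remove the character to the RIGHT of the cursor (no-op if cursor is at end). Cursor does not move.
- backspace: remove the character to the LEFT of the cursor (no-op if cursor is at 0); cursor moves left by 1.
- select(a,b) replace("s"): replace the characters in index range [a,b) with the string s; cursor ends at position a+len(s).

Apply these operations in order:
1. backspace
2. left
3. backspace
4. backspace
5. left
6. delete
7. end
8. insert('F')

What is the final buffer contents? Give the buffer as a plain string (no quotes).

Answer: AFF

Derivation:
After op 1 (backspace): buf='WAF' cursor=0
After op 2 (left): buf='WAF' cursor=0
After op 3 (backspace): buf='WAF' cursor=0
After op 4 (backspace): buf='WAF' cursor=0
After op 5 (left): buf='WAF' cursor=0
After op 6 (delete): buf='AF' cursor=0
After op 7 (end): buf='AF' cursor=2
After op 8 (insert('F')): buf='AFF' cursor=3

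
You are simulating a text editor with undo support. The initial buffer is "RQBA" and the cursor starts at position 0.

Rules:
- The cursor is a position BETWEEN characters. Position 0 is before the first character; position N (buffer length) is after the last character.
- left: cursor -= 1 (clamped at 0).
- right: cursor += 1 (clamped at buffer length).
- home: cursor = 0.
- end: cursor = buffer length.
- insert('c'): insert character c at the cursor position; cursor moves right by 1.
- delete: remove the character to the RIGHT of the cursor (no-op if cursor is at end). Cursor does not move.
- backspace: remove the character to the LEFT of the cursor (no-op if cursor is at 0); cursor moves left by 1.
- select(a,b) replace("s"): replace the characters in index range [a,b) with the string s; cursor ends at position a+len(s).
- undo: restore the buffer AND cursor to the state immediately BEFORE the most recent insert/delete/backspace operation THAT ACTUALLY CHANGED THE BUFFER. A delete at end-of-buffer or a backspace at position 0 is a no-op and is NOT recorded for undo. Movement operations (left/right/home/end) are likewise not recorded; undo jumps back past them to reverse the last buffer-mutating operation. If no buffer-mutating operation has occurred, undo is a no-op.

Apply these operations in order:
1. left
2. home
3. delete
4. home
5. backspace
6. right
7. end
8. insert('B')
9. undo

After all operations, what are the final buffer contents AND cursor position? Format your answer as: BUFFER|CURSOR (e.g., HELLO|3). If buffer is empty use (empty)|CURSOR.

Answer: QBA|3

Derivation:
After op 1 (left): buf='RQBA' cursor=0
After op 2 (home): buf='RQBA' cursor=0
After op 3 (delete): buf='QBA' cursor=0
After op 4 (home): buf='QBA' cursor=0
After op 5 (backspace): buf='QBA' cursor=0
After op 6 (right): buf='QBA' cursor=1
After op 7 (end): buf='QBA' cursor=3
After op 8 (insert('B')): buf='QBAB' cursor=4
After op 9 (undo): buf='QBA' cursor=3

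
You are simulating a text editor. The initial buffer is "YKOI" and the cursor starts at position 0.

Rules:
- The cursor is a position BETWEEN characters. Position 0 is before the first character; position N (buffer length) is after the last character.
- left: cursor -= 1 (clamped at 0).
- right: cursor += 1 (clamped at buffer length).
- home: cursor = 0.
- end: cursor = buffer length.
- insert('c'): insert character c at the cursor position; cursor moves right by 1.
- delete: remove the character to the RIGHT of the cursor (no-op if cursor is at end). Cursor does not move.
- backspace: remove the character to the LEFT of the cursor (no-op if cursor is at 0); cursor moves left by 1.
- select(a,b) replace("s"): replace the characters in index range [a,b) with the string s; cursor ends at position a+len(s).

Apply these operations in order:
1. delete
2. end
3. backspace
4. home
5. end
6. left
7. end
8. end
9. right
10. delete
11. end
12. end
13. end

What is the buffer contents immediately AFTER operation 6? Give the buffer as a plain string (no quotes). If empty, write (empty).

Answer: KO

Derivation:
After op 1 (delete): buf='KOI' cursor=0
After op 2 (end): buf='KOI' cursor=3
After op 3 (backspace): buf='KO' cursor=2
After op 4 (home): buf='KO' cursor=0
After op 5 (end): buf='KO' cursor=2
After op 6 (left): buf='KO' cursor=1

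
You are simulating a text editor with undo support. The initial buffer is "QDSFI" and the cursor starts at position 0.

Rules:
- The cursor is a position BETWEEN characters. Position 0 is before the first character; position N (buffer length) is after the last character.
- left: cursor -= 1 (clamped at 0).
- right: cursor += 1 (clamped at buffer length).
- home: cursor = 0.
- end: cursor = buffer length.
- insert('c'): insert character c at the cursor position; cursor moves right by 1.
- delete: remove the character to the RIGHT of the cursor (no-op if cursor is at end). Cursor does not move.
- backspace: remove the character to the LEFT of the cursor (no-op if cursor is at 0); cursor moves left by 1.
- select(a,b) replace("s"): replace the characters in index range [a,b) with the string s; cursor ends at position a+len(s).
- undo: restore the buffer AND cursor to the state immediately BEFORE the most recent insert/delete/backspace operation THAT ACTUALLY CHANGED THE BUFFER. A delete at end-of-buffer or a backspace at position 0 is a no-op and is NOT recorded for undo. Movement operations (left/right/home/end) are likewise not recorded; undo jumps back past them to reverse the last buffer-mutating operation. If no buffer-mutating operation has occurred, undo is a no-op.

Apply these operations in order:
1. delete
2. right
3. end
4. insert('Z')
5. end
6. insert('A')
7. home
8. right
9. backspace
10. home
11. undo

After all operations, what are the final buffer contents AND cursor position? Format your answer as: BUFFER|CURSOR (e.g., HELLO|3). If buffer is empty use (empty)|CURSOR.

Answer: DSFIZA|1

Derivation:
After op 1 (delete): buf='DSFI' cursor=0
After op 2 (right): buf='DSFI' cursor=1
After op 3 (end): buf='DSFI' cursor=4
After op 4 (insert('Z')): buf='DSFIZ' cursor=5
After op 5 (end): buf='DSFIZ' cursor=5
After op 6 (insert('A')): buf='DSFIZA' cursor=6
After op 7 (home): buf='DSFIZA' cursor=0
After op 8 (right): buf='DSFIZA' cursor=1
After op 9 (backspace): buf='SFIZA' cursor=0
After op 10 (home): buf='SFIZA' cursor=0
After op 11 (undo): buf='DSFIZA' cursor=1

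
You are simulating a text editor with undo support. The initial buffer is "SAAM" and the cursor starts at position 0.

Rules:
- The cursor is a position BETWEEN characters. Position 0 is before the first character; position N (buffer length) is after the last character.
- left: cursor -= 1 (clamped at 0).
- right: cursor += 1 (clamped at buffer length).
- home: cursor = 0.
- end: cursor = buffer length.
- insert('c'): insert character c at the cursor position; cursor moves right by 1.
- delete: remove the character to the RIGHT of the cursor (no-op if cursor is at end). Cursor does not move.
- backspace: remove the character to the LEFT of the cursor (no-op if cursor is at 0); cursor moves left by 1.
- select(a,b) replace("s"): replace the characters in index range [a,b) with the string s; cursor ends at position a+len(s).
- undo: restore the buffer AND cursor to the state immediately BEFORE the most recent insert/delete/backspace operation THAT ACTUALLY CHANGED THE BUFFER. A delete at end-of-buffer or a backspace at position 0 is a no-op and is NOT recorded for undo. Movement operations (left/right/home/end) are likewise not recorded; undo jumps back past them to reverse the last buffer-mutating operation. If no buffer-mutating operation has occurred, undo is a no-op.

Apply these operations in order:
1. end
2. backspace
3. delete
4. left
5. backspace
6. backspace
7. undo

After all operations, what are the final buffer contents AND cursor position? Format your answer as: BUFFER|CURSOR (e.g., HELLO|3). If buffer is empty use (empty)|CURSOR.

After op 1 (end): buf='SAAM' cursor=4
After op 2 (backspace): buf='SAA' cursor=3
After op 3 (delete): buf='SAA' cursor=3
After op 4 (left): buf='SAA' cursor=2
After op 5 (backspace): buf='SA' cursor=1
After op 6 (backspace): buf='A' cursor=0
After op 7 (undo): buf='SA' cursor=1

Answer: SA|1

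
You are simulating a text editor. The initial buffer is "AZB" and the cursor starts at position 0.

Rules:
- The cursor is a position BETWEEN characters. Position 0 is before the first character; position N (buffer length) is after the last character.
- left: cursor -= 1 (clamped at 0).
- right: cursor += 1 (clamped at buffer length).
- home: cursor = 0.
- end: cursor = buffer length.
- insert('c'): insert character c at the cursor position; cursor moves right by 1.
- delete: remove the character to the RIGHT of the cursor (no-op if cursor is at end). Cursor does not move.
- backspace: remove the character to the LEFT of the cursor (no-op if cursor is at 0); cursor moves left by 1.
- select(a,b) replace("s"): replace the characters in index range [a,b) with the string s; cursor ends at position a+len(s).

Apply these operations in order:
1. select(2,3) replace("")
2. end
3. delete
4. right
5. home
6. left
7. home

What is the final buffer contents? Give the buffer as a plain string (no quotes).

After op 1 (select(2,3) replace("")): buf='AZ' cursor=2
After op 2 (end): buf='AZ' cursor=2
After op 3 (delete): buf='AZ' cursor=2
After op 4 (right): buf='AZ' cursor=2
After op 5 (home): buf='AZ' cursor=0
After op 6 (left): buf='AZ' cursor=0
After op 7 (home): buf='AZ' cursor=0

Answer: AZ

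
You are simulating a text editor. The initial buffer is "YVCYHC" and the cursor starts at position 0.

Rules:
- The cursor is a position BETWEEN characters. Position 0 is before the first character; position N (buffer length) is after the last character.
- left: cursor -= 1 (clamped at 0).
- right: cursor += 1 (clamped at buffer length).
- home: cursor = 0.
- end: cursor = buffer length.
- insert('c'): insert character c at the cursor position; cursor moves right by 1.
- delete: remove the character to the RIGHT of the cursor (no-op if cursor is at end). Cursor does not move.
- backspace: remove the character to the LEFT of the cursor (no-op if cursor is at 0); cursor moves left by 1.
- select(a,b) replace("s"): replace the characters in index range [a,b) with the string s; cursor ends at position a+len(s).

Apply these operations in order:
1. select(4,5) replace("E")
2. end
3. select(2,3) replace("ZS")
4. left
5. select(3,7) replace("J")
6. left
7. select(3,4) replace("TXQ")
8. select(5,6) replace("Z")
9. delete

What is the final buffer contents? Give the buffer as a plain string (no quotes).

Answer: YVZTXZ

Derivation:
After op 1 (select(4,5) replace("E")): buf='YVCYEC' cursor=5
After op 2 (end): buf='YVCYEC' cursor=6
After op 3 (select(2,3) replace("ZS")): buf='YVZSYEC' cursor=4
After op 4 (left): buf='YVZSYEC' cursor=3
After op 5 (select(3,7) replace("J")): buf='YVZJ' cursor=4
After op 6 (left): buf='YVZJ' cursor=3
After op 7 (select(3,4) replace("TXQ")): buf='YVZTXQ' cursor=6
After op 8 (select(5,6) replace("Z")): buf='YVZTXZ' cursor=6
After op 9 (delete): buf='YVZTXZ' cursor=6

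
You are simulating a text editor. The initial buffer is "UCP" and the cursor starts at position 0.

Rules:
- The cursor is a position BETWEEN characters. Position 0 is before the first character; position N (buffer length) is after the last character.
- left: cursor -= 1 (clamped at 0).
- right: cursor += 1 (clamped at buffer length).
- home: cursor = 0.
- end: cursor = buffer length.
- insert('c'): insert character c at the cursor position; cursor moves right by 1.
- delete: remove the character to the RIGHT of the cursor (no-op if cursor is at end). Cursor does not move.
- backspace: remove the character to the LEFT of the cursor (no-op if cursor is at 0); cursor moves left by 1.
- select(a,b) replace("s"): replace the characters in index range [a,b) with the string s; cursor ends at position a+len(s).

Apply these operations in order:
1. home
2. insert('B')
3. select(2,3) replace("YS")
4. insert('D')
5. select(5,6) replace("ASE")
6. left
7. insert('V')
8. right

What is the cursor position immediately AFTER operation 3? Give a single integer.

After op 1 (home): buf='UCP' cursor=0
After op 2 (insert('B')): buf='BUCP' cursor=1
After op 3 (select(2,3) replace("YS")): buf='BUYSP' cursor=4

Answer: 4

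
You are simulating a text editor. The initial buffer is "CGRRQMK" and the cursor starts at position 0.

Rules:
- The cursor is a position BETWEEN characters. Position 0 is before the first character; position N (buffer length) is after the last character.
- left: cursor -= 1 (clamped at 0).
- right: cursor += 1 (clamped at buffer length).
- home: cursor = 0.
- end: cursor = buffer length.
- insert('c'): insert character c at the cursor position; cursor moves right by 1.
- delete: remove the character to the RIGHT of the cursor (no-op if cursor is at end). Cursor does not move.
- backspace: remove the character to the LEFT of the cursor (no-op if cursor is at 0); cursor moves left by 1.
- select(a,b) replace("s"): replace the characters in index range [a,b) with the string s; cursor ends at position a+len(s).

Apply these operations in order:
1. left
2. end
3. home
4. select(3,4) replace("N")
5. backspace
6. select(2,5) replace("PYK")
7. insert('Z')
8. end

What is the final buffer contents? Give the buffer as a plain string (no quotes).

After op 1 (left): buf='CGRRQMK' cursor=0
After op 2 (end): buf='CGRRQMK' cursor=7
After op 3 (home): buf='CGRRQMK' cursor=0
After op 4 (select(3,4) replace("N")): buf='CGRNQMK' cursor=4
After op 5 (backspace): buf='CGRQMK' cursor=3
After op 6 (select(2,5) replace("PYK")): buf='CGPYKK' cursor=5
After op 7 (insert('Z')): buf='CGPYKZK' cursor=6
After op 8 (end): buf='CGPYKZK' cursor=7

Answer: CGPYKZK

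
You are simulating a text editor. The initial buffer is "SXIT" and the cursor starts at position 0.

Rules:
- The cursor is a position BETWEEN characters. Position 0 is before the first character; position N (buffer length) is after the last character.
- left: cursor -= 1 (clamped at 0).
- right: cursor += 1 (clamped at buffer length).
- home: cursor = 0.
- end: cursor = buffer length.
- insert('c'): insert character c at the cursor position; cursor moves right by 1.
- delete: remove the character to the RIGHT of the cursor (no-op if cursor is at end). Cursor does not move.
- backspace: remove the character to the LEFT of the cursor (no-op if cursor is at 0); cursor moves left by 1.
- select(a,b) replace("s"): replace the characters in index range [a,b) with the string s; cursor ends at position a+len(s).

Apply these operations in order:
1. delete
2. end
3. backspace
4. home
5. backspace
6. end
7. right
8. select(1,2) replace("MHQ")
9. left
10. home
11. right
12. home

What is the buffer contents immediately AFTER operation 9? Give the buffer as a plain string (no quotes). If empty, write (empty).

After op 1 (delete): buf='XIT' cursor=0
After op 2 (end): buf='XIT' cursor=3
After op 3 (backspace): buf='XI' cursor=2
After op 4 (home): buf='XI' cursor=0
After op 5 (backspace): buf='XI' cursor=0
After op 6 (end): buf='XI' cursor=2
After op 7 (right): buf='XI' cursor=2
After op 8 (select(1,2) replace("MHQ")): buf='XMHQ' cursor=4
After op 9 (left): buf='XMHQ' cursor=3

Answer: XMHQ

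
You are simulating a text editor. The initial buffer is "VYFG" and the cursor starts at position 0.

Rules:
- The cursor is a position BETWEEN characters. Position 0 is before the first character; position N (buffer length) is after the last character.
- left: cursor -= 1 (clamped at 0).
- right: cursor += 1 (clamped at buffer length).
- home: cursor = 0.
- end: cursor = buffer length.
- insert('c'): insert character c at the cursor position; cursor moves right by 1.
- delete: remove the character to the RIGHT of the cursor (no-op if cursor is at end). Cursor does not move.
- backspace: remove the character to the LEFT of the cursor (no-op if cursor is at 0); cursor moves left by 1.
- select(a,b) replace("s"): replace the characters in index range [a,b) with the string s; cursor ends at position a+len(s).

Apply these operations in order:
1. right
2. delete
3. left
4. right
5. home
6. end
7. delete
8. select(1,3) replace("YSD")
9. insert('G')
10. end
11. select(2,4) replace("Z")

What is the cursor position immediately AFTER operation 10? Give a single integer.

After op 1 (right): buf='VYFG' cursor=1
After op 2 (delete): buf='VFG' cursor=1
After op 3 (left): buf='VFG' cursor=0
After op 4 (right): buf='VFG' cursor=1
After op 5 (home): buf='VFG' cursor=0
After op 6 (end): buf='VFG' cursor=3
After op 7 (delete): buf='VFG' cursor=3
After op 8 (select(1,3) replace("YSD")): buf='VYSD' cursor=4
After op 9 (insert('G')): buf='VYSDG' cursor=5
After op 10 (end): buf='VYSDG' cursor=5

Answer: 5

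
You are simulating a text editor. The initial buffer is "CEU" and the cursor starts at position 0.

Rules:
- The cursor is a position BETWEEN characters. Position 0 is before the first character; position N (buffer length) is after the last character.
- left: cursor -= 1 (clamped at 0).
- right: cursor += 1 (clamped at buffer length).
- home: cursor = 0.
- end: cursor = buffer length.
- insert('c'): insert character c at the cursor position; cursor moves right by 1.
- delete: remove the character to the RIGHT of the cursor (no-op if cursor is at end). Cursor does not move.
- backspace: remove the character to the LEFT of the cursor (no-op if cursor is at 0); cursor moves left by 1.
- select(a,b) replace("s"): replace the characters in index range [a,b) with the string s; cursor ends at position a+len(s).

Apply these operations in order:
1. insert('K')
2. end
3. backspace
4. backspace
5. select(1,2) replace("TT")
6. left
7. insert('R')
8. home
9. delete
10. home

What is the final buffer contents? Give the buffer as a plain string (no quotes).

Answer: TRT

Derivation:
After op 1 (insert('K')): buf='KCEU' cursor=1
After op 2 (end): buf='KCEU' cursor=4
After op 3 (backspace): buf='KCE' cursor=3
After op 4 (backspace): buf='KC' cursor=2
After op 5 (select(1,2) replace("TT")): buf='KTT' cursor=3
After op 6 (left): buf='KTT' cursor=2
After op 7 (insert('R')): buf='KTRT' cursor=3
After op 8 (home): buf='KTRT' cursor=0
After op 9 (delete): buf='TRT' cursor=0
After op 10 (home): buf='TRT' cursor=0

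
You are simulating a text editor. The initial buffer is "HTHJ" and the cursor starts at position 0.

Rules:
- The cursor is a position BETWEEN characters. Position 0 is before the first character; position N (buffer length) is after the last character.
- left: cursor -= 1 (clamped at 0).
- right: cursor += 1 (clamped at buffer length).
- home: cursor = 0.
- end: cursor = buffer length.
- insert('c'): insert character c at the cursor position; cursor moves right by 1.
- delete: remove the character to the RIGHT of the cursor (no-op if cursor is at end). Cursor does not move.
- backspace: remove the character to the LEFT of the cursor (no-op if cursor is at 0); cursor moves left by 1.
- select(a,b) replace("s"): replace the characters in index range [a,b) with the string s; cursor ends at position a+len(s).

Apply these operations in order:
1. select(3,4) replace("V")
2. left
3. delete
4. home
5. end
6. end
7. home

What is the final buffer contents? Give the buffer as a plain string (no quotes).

Answer: HTH

Derivation:
After op 1 (select(3,4) replace("V")): buf='HTHV' cursor=4
After op 2 (left): buf='HTHV' cursor=3
After op 3 (delete): buf='HTH' cursor=3
After op 4 (home): buf='HTH' cursor=0
After op 5 (end): buf='HTH' cursor=3
After op 6 (end): buf='HTH' cursor=3
After op 7 (home): buf='HTH' cursor=0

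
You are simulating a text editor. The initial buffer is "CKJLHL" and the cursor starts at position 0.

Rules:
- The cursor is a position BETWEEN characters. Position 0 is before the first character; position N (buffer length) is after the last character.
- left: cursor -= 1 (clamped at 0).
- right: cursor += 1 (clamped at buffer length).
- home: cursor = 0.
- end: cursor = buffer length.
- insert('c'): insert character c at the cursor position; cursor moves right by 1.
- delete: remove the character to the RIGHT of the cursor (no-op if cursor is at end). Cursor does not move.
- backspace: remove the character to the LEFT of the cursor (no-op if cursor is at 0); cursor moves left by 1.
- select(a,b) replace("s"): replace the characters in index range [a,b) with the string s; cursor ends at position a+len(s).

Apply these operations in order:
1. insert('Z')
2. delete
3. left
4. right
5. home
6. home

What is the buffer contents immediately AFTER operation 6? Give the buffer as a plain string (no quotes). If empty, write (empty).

Answer: ZKJLHL

Derivation:
After op 1 (insert('Z')): buf='ZCKJLHL' cursor=1
After op 2 (delete): buf='ZKJLHL' cursor=1
After op 3 (left): buf='ZKJLHL' cursor=0
After op 4 (right): buf='ZKJLHL' cursor=1
After op 5 (home): buf='ZKJLHL' cursor=0
After op 6 (home): buf='ZKJLHL' cursor=0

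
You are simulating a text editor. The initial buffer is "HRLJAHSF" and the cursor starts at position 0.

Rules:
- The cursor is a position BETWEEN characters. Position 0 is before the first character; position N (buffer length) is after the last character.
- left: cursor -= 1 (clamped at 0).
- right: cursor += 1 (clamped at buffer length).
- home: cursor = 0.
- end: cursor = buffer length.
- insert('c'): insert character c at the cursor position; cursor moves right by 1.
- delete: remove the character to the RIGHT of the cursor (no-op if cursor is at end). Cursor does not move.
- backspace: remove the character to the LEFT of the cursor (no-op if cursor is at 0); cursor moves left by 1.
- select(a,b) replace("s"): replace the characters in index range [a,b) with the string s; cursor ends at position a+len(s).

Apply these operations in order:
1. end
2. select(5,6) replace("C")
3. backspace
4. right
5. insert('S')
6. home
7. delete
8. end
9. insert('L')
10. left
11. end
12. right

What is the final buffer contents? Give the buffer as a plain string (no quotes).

Answer: RLJASSFL

Derivation:
After op 1 (end): buf='HRLJAHSF' cursor=8
After op 2 (select(5,6) replace("C")): buf='HRLJACSF' cursor=6
After op 3 (backspace): buf='HRLJASF' cursor=5
After op 4 (right): buf='HRLJASF' cursor=6
After op 5 (insert('S')): buf='HRLJASSF' cursor=7
After op 6 (home): buf='HRLJASSF' cursor=0
After op 7 (delete): buf='RLJASSF' cursor=0
After op 8 (end): buf='RLJASSF' cursor=7
After op 9 (insert('L')): buf='RLJASSFL' cursor=8
After op 10 (left): buf='RLJASSFL' cursor=7
After op 11 (end): buf='RLJASSFL' cursor=8
After op 12 (right): buf='RLJASSFL' cursor=8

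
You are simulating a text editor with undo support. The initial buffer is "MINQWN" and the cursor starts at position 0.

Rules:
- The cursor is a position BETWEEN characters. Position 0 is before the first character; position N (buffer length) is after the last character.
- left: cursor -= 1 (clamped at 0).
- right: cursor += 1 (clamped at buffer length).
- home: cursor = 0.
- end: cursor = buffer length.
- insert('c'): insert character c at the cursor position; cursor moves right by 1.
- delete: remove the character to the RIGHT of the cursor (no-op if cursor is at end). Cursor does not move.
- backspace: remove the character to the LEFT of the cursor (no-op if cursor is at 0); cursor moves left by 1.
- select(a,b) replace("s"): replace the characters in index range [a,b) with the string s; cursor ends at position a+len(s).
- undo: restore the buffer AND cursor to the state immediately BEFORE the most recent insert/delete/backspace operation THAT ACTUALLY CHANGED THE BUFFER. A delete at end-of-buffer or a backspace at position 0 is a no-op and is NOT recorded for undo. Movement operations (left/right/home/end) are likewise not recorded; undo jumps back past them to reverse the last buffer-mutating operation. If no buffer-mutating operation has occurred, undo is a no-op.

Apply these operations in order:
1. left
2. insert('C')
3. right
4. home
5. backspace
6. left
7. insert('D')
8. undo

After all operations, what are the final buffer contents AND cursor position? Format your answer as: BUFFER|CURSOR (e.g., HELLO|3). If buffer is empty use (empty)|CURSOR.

After op 1 (left): buf='MINQWN' cursor=0
After op 2 (insert('C')): buf='CMINQWN' cursor=1
After op 3 (right): buf='CMINQWN' cursor=2
After op 4 (home): buf='CMINQWN' cursor=0
After op 5 (backspace): buf='CMINQWN' cursor=0
After op 6 (left): buf='CMINQWN' cursor=0
After op 7 (insert('D')): buf='DCMINQWN' cursor=1
After op 8 (undo): buf='CMINQWN' cursor=0

Answer: CMINQWN|0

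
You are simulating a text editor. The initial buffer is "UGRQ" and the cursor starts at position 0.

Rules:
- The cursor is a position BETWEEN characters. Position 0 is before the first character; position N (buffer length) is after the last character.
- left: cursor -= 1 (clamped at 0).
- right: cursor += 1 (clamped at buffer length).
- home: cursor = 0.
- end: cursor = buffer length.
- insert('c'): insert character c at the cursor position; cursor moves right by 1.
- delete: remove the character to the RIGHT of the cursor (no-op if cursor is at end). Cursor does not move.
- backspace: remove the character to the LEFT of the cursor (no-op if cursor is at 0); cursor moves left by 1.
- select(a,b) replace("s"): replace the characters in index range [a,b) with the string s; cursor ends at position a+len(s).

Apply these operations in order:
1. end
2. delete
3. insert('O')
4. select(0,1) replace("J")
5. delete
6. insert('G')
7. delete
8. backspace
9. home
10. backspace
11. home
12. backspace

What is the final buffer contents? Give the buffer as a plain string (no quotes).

Answer: JQO

Derivation:
After op 1 (end): buf='UGRQ' cursor=4
After op 2 (delete): buf='UGRQ' cursor=4
After op 3 (insert('O')): buf='UGRQO' cursor=5
After op 4 (select(0,1) replace("J")): buf='JGRQO' cursor=1
After op 5 (delete): buf='JRQO' cursor=1
After op 6 (insert('G')): buf='JGRQO' cursor=2
After op 7 (delete): buf='JGQO' cursor=2
After op 8 (backspace): buf='JQO' cursor=1
After op 9 (home): buf='JQO' cursor=0
After op 10 (backspace): buf='JQO' cursor=0
After op 11 (home): buf='JQO' cursor=0
After op 12 (backspace): buf='JQO' cursor=0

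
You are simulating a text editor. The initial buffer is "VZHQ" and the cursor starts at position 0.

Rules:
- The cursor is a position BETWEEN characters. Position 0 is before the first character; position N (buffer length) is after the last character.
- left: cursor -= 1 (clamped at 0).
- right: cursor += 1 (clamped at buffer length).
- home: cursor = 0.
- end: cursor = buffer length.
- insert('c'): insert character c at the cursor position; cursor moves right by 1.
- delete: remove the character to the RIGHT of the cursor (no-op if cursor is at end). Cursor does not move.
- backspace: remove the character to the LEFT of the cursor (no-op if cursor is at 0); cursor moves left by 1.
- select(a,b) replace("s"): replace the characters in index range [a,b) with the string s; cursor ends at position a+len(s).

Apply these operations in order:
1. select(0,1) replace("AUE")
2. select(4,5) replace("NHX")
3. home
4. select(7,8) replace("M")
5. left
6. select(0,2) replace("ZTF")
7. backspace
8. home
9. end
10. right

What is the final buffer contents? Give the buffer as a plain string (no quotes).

After op 1 (select(0,1) replace("AUE")): buf='AUEZHQ' cursor=3
After op 2 (select(4,5) replace("NHX")): buf='AUEZNHXQ' cursor=7
After op 3 (home): buf='AUEZNHXQ' cursor=0
After op 4 (select(7,8) replace("M")): buf='AUEZNHXM' cursor=8
After op 5 (left): buf='AUEZNHXM' cursor=7
After op 6 (select(0,2) replace("ZTF")): buf='ZTFEZNHXM' cursor=3
After op 7 (backspace): buf='ZTEZNHXM' cursor=2
After op 8 (home): buf='ZTEZNHXM' cursor=0
After op 9 (end): buf='ZTEZNHXM' cursor=8
After op 10 (right): buf='ZTEZNHXM' cursor=8

Answer: ZTEZNHXM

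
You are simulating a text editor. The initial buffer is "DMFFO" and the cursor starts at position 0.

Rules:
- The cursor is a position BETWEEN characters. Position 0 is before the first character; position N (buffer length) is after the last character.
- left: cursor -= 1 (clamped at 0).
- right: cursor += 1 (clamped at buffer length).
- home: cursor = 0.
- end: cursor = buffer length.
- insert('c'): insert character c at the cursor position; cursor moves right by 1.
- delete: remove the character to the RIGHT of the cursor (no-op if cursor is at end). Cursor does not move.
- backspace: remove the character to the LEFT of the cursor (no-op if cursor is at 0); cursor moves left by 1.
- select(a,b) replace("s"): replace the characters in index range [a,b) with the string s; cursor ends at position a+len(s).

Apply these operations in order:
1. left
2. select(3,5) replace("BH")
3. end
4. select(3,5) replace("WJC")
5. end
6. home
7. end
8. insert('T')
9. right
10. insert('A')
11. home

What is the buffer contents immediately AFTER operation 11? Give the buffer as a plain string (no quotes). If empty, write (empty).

Answer: DMFWJCTA

Derivation:
After op 1 (left): buf='DMFFO' cursor=0
After op 2 (select(3,5) replace("BH")): buf='DMFBH' cursor=5
After op 3 (end): buf='DMFBH' cursor=5
After op 4 (select(3,5) replace("WJC")): buf='DMFWJC' cursor=6
After op 5 (end): buf='DMFWJC' cursor=6
After op 6 (home): buf='DMFWJC' cursor=0
After op 7 (end): buf='DMFWJC' cursor=6
After op 8 (insert('T')): buf='DMFWJCT' cursor=7
After op 9 (right): buf='DMFWJCT' cursor=7
After op 10 (insert('A')): buf='DMFWJCTA' cursor=8
After op 11 (home): buf='DMFWJCTA' cursor=0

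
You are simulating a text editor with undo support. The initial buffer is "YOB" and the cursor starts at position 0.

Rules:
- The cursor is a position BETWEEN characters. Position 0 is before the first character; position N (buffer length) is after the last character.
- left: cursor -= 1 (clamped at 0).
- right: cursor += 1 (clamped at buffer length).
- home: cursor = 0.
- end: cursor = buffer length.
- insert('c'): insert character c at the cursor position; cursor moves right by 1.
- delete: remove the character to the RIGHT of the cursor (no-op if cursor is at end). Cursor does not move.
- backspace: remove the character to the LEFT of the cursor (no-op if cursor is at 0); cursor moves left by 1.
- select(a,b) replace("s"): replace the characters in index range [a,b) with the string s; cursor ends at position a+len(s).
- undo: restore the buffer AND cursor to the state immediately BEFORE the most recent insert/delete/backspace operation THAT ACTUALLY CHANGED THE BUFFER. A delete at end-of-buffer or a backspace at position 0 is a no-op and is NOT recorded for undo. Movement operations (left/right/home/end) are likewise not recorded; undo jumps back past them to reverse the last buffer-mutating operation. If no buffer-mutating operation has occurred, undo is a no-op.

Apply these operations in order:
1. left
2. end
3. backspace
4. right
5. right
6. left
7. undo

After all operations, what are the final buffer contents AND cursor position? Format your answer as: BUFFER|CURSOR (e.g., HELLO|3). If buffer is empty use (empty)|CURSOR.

After op 1 (left): buf='YOB' cursor=0
After op 2 (end): buf='YOB' cursor=3
After op 3 (backspace): buf='YO' cursor=2
After op 4 (right): buf='YO' cursor=2
After op 5 (right): buf='YO' cursor=2
After op 6 (left): buf='YO' cursor=1
After op 7 (undo): buf='YOB' cursor=3

Answer: YOB|3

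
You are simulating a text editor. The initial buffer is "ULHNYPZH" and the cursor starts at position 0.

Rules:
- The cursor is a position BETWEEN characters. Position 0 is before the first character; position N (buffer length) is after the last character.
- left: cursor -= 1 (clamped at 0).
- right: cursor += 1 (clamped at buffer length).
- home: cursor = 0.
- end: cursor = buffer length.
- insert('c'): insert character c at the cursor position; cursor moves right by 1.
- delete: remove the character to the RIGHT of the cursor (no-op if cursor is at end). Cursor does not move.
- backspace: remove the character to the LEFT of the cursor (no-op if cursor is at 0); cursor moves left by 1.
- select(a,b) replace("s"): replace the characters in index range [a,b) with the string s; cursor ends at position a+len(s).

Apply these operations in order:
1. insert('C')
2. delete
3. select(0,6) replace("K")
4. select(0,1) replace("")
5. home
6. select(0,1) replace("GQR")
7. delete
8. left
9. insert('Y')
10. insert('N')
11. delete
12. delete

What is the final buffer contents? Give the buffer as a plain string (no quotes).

Answer: GQYN

Derivation:
After op 1 (insert('C')): buf='CULHNYPZH' cursor=1
After op 2 (delete): buf='CLHNYPZH' cursor=1
After op 3 (select(0,6) replace("K")): buf='KZH' cursor=1
After op 4 (select(0,1) replace("")): buf='ZH' cursor=0
After op 5 (home): buf='ZH' cursor=0
After op 6 (select(0,1) replace("GQR")): buf='GQRH' cursor=3
After op 7 (delete): buf='GQR' cursor=3
After op 8 (left): buf='GQR' cursor=2
After op 9 (insert('Y')): buf='GQYR' cursor=3
After op 10 (insert('N')): buf='GQYNR' cursor=4
After op 11 (delete): buf='GQYN' cursor=4
After op 12 (delete): buf='GQYN' cursor=4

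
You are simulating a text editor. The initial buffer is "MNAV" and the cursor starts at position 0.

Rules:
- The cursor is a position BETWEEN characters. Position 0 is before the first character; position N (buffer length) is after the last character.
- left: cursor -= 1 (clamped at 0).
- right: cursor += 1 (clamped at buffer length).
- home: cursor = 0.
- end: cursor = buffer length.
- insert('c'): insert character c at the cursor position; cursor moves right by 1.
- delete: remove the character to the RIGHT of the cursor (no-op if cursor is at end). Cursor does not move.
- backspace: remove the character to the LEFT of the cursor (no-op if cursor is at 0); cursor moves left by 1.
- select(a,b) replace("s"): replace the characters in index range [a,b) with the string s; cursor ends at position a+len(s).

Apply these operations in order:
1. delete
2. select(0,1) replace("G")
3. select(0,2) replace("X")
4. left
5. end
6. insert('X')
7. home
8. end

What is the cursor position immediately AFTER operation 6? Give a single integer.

After op 1 (delete): buf='NAV' cursor=0
After op 2 (select(0,1) replace("G")): buf='GAV' cursor=1
After op 3 (select(0,2) replace("X")): buf='XV' cursor=1
After op 4 (left): buf='XV' cursor=0
After op 5 (end): buf='XV' cursor=2
After op 6 (insert('X')): buf='XVX' cursor=3

Answer: 3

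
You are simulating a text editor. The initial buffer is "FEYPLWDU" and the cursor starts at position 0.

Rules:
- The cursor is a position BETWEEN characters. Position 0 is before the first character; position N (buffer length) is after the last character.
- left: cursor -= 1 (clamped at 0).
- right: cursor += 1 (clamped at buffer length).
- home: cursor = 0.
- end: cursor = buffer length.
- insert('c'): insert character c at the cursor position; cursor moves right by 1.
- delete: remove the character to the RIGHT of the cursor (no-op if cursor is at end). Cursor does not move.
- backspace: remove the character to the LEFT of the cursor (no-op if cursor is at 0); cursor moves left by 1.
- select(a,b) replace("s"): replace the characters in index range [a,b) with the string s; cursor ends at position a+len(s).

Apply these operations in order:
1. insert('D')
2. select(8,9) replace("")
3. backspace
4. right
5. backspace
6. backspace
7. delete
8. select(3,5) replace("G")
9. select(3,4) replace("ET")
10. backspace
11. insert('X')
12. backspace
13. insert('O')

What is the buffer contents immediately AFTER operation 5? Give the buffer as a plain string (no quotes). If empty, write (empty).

Answer: DFEYPL

Derivation:
After op 1 (insert('D')): buf='DFEYPLWDU' cursor=1
After op 2 (select(8,9) replace("")): buf='DFEYPLWD' cursor=8
After op 3 (backspace): buf='DFEYPLW' cursor=7
After op 4 (right): buf='DFEYPLW' cursor=7
After op 5 (backspace): buf='DFEYPL' cursor=6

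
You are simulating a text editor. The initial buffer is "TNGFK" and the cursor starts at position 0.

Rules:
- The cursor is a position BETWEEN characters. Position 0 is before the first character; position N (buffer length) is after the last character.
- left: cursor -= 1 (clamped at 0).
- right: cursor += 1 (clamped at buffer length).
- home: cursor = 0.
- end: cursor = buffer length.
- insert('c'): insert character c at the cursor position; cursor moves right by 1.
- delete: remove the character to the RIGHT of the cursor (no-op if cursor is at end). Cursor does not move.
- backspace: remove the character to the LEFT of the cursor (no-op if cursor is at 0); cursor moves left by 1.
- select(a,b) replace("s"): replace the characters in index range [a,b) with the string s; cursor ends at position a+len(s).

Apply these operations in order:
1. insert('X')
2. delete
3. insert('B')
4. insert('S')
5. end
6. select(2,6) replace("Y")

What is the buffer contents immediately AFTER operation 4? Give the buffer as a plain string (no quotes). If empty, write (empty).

After op 1 (insert('X')): buf='XTNGFK' cursor=1
After op 2 (delete): buf='XNGFK' cursor=1
After op 3 (insert('B')): buf='XBNGFK' cursor=2
After op 4 (insert('S')): buf='XBSNGFK' cursor=3

Answer: XBSNGFK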